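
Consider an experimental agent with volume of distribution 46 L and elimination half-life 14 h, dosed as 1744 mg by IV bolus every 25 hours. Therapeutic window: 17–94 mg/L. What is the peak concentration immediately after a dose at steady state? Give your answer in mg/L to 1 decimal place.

τ/t½ = 25/14 ≈ 1.7857, so fraction remaining f = (1/2)^(25/14) ≈ 0.2900.
At steady state, accumulation factor R = 1/(1 − e^(−kτ)) ≈ 1.4085.
Each bolus raises the concentration by D/Vd = 1744/46 ≈ 37.913 mg/L.
Cmax,ss = C₀/(1 − f) ≈ 37.913/0.7100 ≈ 53.399 mg/L.
Peak 53.4 mg/L vs MTC 94 mg/L: below toxic threshold.

53.4 mg/L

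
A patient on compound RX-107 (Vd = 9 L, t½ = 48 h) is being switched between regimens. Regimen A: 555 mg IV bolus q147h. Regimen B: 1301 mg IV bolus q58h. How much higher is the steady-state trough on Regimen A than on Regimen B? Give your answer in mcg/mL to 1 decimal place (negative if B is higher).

-101.9 mcg/mL

Regimen A: f = (1/2)^(147/48) ≈ 0.1197; Cmin,ss = (555/9)·f/(1−f) ≈ 8.385 mcg/mL.
Regimen B: f = (1/2)^(58/48) ≈ 0.4328; Cmin,ss = (1301/9)·f/(1−f) ≈ 110.303 mcg/mL.
Difference ≈ 8.385 − 110.303 ≈ -101.918 mcg/mL.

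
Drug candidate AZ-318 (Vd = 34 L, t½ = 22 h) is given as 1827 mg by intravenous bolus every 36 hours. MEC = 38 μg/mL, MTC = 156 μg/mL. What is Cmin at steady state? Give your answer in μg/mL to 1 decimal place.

25.5 μg/mL

Over one 36-h interval, 36/22 ≈ 1.6364 half-lives elapse, leaving f ≈ 0.3217 of each dose.
Each bolus raises the concentration by D/Vd = 1827/34 ≈ 53.735 μg/mL.
Steady-state trough Cmin,ss = C₀·f/(1−f) ≈ 53.735 × 0.3217/0.6783 ≈ 25.485 μg/mL.
Trough 25.5 μg/mL vs MEC 38 μg/mL: subtherapeutic.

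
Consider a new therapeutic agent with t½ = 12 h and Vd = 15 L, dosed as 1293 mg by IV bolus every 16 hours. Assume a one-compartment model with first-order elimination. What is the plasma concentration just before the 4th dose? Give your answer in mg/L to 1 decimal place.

f = (1/2)^(τ/t½) = (1/2)^(16/12) ≈ 0.3969.
C₀ = D/Vd = 1293/15 ≈ 86.200 mg/L.
Before the 4th dose, 3 doses have been given. Superposition: Cmin = C₀·(f + f² + … + f^3).
≈ 86.200 × (0.3969 + 0.1575 + 0.0625) ≈ 86.200 × 0.6169 ≈ 53.177 mg/L.

53.2 mg/L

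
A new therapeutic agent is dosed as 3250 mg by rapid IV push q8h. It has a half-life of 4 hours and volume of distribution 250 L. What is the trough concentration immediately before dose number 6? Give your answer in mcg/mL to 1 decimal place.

4.3 mcg/mL

f = (1/2)^(τ/t½) = (1/2)^(8/4) ≈ 0.2500.
C₀ = D/Vd = 3250/250 ≈ 13.000 mcg/mL.
Before the 6th dose, 5 doses have been given. Superposition: Cmin = C₀·(f + f² + … + f^5).
≈ 13.000 × (0.2500 + 0.0625 + 0.0156 + 0.0039 + 0.0010) ≈ 13.000 × 0.3330 ≈ 4.329 mcg/mL.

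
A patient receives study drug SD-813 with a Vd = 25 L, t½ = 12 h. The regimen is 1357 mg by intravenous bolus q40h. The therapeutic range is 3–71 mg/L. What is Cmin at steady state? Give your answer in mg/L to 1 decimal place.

k = ln2/t½ = ln2/12 ≈ 0.057762 h⁻¹; fraction remaining f = e^(−kτ) = e^(−0.057762×40) ≈ 0.0992.
Accumulation ratio R = 1/(1 − f) ≈ 1/0.9008 ≈ 1.1101.
Single-dose peak C₀ = D/Vd = 1357/25 ≈ 54.280 mg/L.
Steady-state peak Cmax,ss = C₀·R ≈ 54.280 × 1.1101 ≈ 60.256 mg/L.
One interval later, Cmin,ss = Cmax,ss·e^(−kτ) ≈ 60.256 × 0.0992 ≈ 5.977 mg/L.
Trough 6.0 mg/L vs MEC 3 mg/L: adequate.

6.0 mg/L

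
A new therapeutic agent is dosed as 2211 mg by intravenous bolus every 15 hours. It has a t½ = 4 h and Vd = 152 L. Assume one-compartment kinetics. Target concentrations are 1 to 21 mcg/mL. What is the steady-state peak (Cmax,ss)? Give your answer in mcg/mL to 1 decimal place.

15.7 mcg/mL

Over one 15-h interval, 15/4 ≈ 3.75 half-lives elapse, leaving f ≈ 0.0743 of each dose.
Accumulation ratio R = 1/(1 − f) ≈ 1/0.9257 ≈ 1.0803.
Each bolus raises the concentration by D/Vd = 2211/152 ≈ 14.546 mcg/mL.
Steady-state peak Cmax,ss = C₀·R ≈ 14.546 × 1.0803 ≈ 15.714 mcg/mL.
Peak 15.7 mcg/mL vs MTC 21 mcg/mL: below toxic threshold.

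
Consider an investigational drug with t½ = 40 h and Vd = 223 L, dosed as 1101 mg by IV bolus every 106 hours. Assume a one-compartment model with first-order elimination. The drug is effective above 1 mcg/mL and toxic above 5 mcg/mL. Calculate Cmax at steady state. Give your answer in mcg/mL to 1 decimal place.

5.9 mcg/mL

k = ln2/t½ = ln2/40 ≈ 0.017329 h⁻¹; fraction remaining f = e^(−kτ) = e^(−0.017329×106) ≈ 0.1593.
At steady state, accumulation factor R = 1/(1 − e^(−kτ)) ≈ 1.1895.
Single-dose peak C₀ = D/Vd = 1101/223 ≈ 4.937 mcg/mL.
Steady-state peak Cmax,ss = C₀·R ≈ 4.937 × 1.1895 ≈ 5.873 mcg/mL.
Peak 5.9 mcg/mL vs MTC 5 mcg/mL: exceeds toxic threshold.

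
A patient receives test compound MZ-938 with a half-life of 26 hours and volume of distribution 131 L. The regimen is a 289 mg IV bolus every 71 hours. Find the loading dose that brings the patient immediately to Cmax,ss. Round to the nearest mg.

f = (1/2)^(71/26) ≈ 0.150646; accumulation ratio R = 1/(1−f) ≈ 1.17737.
Loading dose to hit Cmax,ss on first dose: D_load = D_maint·R ≈ 289 × 1.17737 ≈ 340.26 mg.

340 mg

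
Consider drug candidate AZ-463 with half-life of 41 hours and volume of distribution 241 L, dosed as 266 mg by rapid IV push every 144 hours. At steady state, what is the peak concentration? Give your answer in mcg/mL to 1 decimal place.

τ/t½ = 144/41 ≈ 3.5122, so fraction remaining f = (1/2)^(144/41) ≈ 0.0876.
Accumulation ratio R = 1/(1 − f) ≈ 1/0.9124 ≈ 1.0960.
Single-dose peak C₀ = D/Vd = 266/241 ≈ 1.104 mcg/mL.
Steady-state peak Cmax,ss = C₀·R ≈ 1.104 × 1.0960 ≈ 1.210 mcg/mL.

1.2 mcg/mL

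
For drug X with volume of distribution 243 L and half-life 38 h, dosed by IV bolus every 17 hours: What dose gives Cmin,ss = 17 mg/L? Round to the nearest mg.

τ/t½ = 17/38 ≈ 0.44737, so f = (1/2)^(17/38) ≈ 0.733379.
Cmin,ss = (D/Vd)·f/(1−f), so D = Cmin,ss·Vd·(1−f)/f.
D = 17 × 243 × (1−f)/f ≈ 17 × 243 × 0.36355 ≈ 1501.83 mg.

1502 mg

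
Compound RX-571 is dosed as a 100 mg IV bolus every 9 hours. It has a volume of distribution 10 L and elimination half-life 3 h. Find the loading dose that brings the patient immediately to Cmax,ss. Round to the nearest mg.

f = (1/2)^(9/3) ≈ 0.125000; accumulation ratio R = 1/(1−f) ≈ 1.14286.
Loading dose to hit Cmax,ss on first dose: D_load = D_maint·R ≈ 100 × 1.14286 ≈ 114.29 mg.

114 mg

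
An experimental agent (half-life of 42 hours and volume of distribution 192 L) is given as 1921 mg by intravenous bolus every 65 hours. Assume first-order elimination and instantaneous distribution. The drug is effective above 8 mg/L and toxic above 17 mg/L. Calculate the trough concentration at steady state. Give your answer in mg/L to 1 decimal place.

τ/t½ = 65/42 ≈ 1.5476, so fraction remaining f = (1/2)^(65/42) ≈ 0.3421.
Accumulation ratio R = 1/(1 − f) ≈ 1/0.6579 ≈ 1.5200.
Single-dose peak C₀ = D/Vd = 1921/192 ≈ 10.005 mg/L.
Steady-state peak Cmax,ss = C₀·R ≈ 10.005 × 1.5200 ≈ 15.208 mg/L.
Steady-state trough Cmin,ss = Cmax,ss·f ≈ 15.208 × 0.3421 ≈ 5.203 mg/L.
Trough 5.2 mg/L vs MEC 8 mg/L: subtherapeutic.

5.2 mg/L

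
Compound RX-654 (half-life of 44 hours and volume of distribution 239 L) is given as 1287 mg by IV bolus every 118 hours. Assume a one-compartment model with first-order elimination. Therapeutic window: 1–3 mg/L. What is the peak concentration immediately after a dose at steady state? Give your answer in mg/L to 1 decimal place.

6.4 mg/L

τ/t½ = 118/44 ≈ 2.6818, so fraction remaining f = (1/2)^(118/44) ≈ 0.1558.
At steady state, accumulation factor R = 1/(1 − e^(−kτ)) ≈ 1.1846.
Single-dose peak C₀ = D/Vd = 1287/239 ≈ 5.385 mg/L.
Cmax,ss = C₀/(1 − f) ≈ 5.385/0.8442 ≈ 6.379 mg/L.
Peak 6.4 mg/L vs MTC 3 mg/L: exceeds toxic threshold.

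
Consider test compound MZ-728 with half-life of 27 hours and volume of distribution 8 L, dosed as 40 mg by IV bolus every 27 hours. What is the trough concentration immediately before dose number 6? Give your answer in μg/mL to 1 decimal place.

f = (1/2)^(τ/t½) = (1/2)^(27/27) ≈ 0.5000.
C₀ = D/Vd = 40/8 ≈ 5.000 μg/mL.
Before the 6th dose, 5 doses have been given. Superposition: Cmin = C₀·(f + f² + … + f^5).
≈ 5.000 × (0.5000 + 0.2500 + 0.1250 + 0.0625 + 0.0313) ≈ 5.000 × 0.9688 ≈ 4.844 μg/mL.

4.8 μg/mL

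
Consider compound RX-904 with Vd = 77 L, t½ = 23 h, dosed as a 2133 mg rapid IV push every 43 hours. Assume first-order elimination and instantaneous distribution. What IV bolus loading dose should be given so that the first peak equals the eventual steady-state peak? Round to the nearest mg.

2937 mg

f = (1/2)^(43/23) ≈ 0.273656; accumulation ratio R = 1/(1−f) ≈ 1.37676.
Loading dose to hit Cmax,ss on first dose: D_load = D_maint·R ≈ 2133 × 1.37676 ≈ 2936.63 mg.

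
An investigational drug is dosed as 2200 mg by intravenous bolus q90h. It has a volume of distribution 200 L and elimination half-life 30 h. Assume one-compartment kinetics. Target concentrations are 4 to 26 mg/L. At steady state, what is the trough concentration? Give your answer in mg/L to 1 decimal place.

1.6 mg/L

τ = 90 h = 3 half-lives, so f = (1/2)^3 = 0.125.
At steady state, R = 1/(1 − 0.125) = 8/7.
Single-dose peak C₀ = D/Vd = 2200/200 = 11 mg/L.
Steady-state peak Cmax,ss = C₀·R = 11 × 8/7 ≈ 12.571 mg/L.
Steady-state trough Cmin,ss = Cmax,ss·f ≈ 12.571 × 0.125 ≈ 1.571 mg/L.
Trough 1.6 mg/L vs MEC 4 mg/L: subtherapeutic.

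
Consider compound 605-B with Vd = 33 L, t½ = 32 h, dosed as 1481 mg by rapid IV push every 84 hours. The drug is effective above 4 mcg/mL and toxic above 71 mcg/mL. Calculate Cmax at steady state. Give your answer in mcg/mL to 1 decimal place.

53.6 mcg/mL

Over one 84-h interval, 84/32 ≈ 2.625 half-lives elapse, leaving f ≈ 0.1621 of each dose.
At steady state, accumulation factor R = 1/(1 − e^(−kτ)) ≈ 1.1935.
Each bolus raises the concentration by D/Vd = 1481/33 ≈ 44.879 mcg/mL.
Steady-state peak Cmax,ss = C₀·R ≈ 44.879 × 1.1935 ≈ 53.563 mcg/mL.
Peak 53.6 mcg/mL vs MTC 71 mcg/mL: below toxic threshold.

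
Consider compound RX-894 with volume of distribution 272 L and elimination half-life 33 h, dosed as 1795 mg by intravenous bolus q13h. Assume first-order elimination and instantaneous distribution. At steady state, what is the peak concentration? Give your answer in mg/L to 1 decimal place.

27.6 mg/L

τ/t½ = 13/33 ≈ 0.39394, so fraction remaining f = (1/2)^(13/33) ≈ 0.7610.
At steady state, accumulation factor R = 1/(1 − e^(−kτ)) ≈ 4.1841.
Each bolus raises the concentration by D/Vd = 1795/272 ≈ 6.599 mg/L.
Cmax,ss = C₀/(1 − f) ≈ 6.599/0.2390 ≈ 27.611 mg/L.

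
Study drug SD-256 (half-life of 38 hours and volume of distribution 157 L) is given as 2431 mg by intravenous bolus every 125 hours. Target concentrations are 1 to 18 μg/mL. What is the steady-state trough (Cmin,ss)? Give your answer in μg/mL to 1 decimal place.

Over one 125-h interval, 125/38 ≈ 3.2895 half-lives elapse, leaving f ≈ 0.1023 of each dose.
Accumulation ratio R = 1/(1 − f) ≈ 1/0.8977 ≈ 1.1140.
Single-dose peak C₀ = D/Vd = 2431/157 ≈ 15.484 μg/mL.
Steady-state peak Cmax,ss = C₀·R ≈ 15.484 × 1.1140 ≈ 17.249 μg/mL.
Steady-state trough Cmin,ss = Cmax,ss·f ≈ 17.249 × 0.1023 ≈ 1.765 μg/mL.
Trough 1.8 μg/mL vs MEC 1 μg/mL: adequate.

1.8 μg/mL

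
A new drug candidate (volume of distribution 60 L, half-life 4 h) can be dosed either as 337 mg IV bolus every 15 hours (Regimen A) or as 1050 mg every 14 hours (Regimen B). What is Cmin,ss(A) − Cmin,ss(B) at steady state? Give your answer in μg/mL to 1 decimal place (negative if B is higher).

Regimen A: f = (1/2)^(15/4) ≈ 0.0743; Cmin,ss = (337/60)·f/(1−f) ≈ 0.451 μg/mL.
Regimen B: f = (1/2)^(14/4) ≈ 0.0884; Cmin,ss = (1050/60)·f/(1−f) ≈ 1.697 μg/mL.
Difference ≈ 0.451 − 1.697 ≈ -1.246 μg/mL.

-1.2 μg/mL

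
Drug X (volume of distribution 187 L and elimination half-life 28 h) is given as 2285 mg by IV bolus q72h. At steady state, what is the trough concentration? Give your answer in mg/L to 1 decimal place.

τ/t½ = 72/28 ≈ 2.5714, so fraction remaining f = (1/2)^(72/28) ≈ 0.1682.
Accumulation ratio R = 1/(1 − f) ≈ 1/0.8318 ≈ 1.2022.
Single-dose peak C₀ = D/Vd = 2285/187 ≈ 12.219 mg/L.
Cmax,ss = C₀/(1 − f) ≈ 12.219/0.8318 ≈ 14.690 mg/L.
Steady-state trough Cmin,ss = Cmax,ss·f ≈ 14.690 × 0.1682 ≈ 2.471 mg/L.

2.5 mg/L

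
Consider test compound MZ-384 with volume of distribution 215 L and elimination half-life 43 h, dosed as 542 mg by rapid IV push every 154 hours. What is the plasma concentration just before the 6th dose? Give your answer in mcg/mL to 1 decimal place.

0.2 mcg/mL

f = (1/2)^(τ/t½) = (1/2)^(154/43) ≈ 0.0835.
C₀ = D/Vd = 542/215 ≈ 2.521 mcg/mL.
Before the 6th dose, 5 doses have been given. Superposition: Cmin = C₀·(f + f² + … + f^5).
≈ 2.521 × (0.0835 + 0.0070 + 0.0006 + 0.0000 + 0.0000) ≈ 2.521 × 0.0911 ≈ 0.230 mcg/mL.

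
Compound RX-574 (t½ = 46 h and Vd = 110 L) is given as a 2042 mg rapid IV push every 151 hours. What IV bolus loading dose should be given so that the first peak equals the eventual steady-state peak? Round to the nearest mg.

2276 mg

f = (1/2)^(151/46) ≈ 0.102763; accumulation ratio R = 1/(1−f) ≈ 1.11453.
Loading dose to hit Cmax,ss on first dose: D_load = D_maint·R ≈ 2042 × 1.11453 ≈ 2275.87 mg.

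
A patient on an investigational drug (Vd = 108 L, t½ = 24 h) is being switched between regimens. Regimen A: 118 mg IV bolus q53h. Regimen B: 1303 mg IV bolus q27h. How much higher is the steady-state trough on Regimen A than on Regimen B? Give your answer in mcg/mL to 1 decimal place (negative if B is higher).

Regimen A: f = (1/2)^(53/24) ≈ 0.2164; Cmin,ss = (118/108)·f/(1−f) ≈ 0.302 mcg/mL.
Regimen B: f = (1/2)^(27/24) ≈ 0.4585; Cmin,ss = (1303/108)·f/(1−f) ≈ 10.216 mcg/mL.
Difference ≈ 0.302 − 10.216 ≈ -9.914 mcg/mL.

-9.9 mcg/mL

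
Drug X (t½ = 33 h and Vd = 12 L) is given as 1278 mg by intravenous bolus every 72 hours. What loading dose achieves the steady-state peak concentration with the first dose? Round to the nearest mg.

f = (1/2)^(72/33) ≈ 0.220398; accumulation ratio R = 1/(1−f) ≈ 1.28271.
Loading dose to hit Cmax,ss on first dose: D_load = D_maint·R ≈ 1278 × 1.28271 ≈ 1639.30 mg.

1639 mg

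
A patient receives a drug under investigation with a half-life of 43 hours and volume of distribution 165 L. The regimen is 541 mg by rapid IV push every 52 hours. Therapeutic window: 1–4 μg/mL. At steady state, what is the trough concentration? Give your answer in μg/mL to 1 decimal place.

2.5 μg/mL

τ/t½ = 52/43 ≈ 1.2093, so fraction remaining f = (1/2)^(52/43) ≈ 0.4325.
At steady state, accumulation factor R = 1/(1 − e^(−kτ)) ≈ 1.7621.
Single-dose peak C₀ = D/Vd = 541/165 ≈ 3.279 μg/mL.
Steady-state peak Cmax,ss = C₀·R ≈ 3.279 × 1.7621 ≈ 5.778 μg/mL.
Steady-state trough Cmin,ss = Cmax,ss·f ≈ 5.778 × 0.4325 ≈ 2.499 μg/mL.
Trough 2.5 μg/mL vs MEC 1 μg/mL: adequate.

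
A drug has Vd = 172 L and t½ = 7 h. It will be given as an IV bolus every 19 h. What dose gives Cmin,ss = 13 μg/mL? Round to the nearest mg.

12438 mg

τ/t½ = 19/7 ≈ 2.7143, so f = (1/2)^(19/7) ≈ 0.152377.
Cmin,ss = (D/Vd)·f/(1−f), so D = Cmin,ss·Vd·(1−f)/f.
D = 13 × 172 × (1−f)/f ≈ 13 × 172 × 5.56267 ≈ 12438.13 mg.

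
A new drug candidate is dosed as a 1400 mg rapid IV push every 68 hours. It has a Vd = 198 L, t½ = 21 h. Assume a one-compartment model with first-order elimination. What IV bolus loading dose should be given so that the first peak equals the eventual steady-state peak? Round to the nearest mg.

f = (1/2)^(68/21) ≈ 0.105983; accumulation ratio R = 1/(1−f) ≈ 1.11855.
Loading dose to hit Cmax,ss on first dose: D_load = D_maint·R ≈ 1400 × 1.11855 ≈ 1565.97 mg.

1566 mg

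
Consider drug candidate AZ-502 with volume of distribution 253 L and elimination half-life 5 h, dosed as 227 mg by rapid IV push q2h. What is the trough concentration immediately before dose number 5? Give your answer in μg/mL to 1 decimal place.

1.9 μg/mL

f = (1/2)^(τ/t½) = (1/2)^(2/5) ≈ 0.7579.
C₀ = D/Vd = 227/253 ≈ 0.897 μg/mL.
Before the 5th dose, 4 doses have been given. Superposition: Cmin = C₀·(f + f² + … + f^4).
≈ 0.897 × (0.7579 + 0.5744 + 0.4353 + 0.3299) ≈ 0.897 × 2.0975 ≈ 1.881 μg/mL.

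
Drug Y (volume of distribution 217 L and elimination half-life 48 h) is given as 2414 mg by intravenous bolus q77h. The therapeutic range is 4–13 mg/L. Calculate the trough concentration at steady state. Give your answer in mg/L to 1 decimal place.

τ/t½ = 77/48 ≈ 1.6042, so fraction remaining f = (1/2)^(77/48) ≈ 0.3289.
At steady state, accumulation factor R = 1/(1 − e^(−kτ)) ≈ 1.4901.
Single-dose peak C₀ = D/Vd = 2414/217 ≈ 11.124 mg/L.
Steady-state peak Cmax,ss = C₀·R ≈ 11.124 × 1.4901 ≈ 16.576 mg/L.
Steady-state trough Cmin,ss = Cmax,ss·f ≈ 16.576 × 0.3289 ≈ 5.452 mg/L.
Trough 5.5 mg/L vs MEC 4 mg/L: adequate.

5.5 mg/L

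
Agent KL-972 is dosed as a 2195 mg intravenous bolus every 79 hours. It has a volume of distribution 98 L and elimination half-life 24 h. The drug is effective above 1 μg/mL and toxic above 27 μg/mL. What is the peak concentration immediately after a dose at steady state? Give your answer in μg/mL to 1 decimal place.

τ/t½ = 79/24 ≈ 3.2917, so fraction remaining f = (1/2)^(79/24) ≈ 0.1021.
Accumulation ratio R = 1/(1 − f) ≈ 1/0.8979 ≈ 1.1137.
Each bolus raises the concentration by D/Vd = 2195/98 ≈ 22.398 μg/mL.
Steady-state peak Cmax,ss = C₀·R ≈ 22.398 × 1.1137 ≈ 24.945 μg/mL.
Peak 24.9 μg/mL vs MTC 27 μg/mL: below toxic threshold.

24.9 μg/mL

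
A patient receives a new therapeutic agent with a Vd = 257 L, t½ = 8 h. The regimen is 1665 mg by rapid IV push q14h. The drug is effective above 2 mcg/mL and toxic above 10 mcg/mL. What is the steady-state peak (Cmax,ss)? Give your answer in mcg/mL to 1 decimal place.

9.2 mcg/mL

k = ln2/t½ = ln2/8 ≈ 0.086643 h⁻¹; fraction remaining f = e^(−kτ) = e^(−0.086643×14) ≈ 0.2973.
At steady state, accumulation factor R = 1/(1 − e^(−kτ)) ≈ 1.4231.
Each bolus raises the concentration by D/Vd = 1665/257 ≈ 6.479 mcg/mL.
Steady-state peak Cmax,ss = C₀·R ≈ 6.479 × 1.4231 ≈ 9.220 mcg/mL.
Peak 9.2 mcg/mL vs MTC 10 mcg/mL: below toxic threshold.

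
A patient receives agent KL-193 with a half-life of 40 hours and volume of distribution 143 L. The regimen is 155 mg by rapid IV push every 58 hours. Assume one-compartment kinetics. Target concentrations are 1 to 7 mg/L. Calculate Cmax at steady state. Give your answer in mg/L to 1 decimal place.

1.7 mg/L

Over one 58-h interval, 58/40 ≈ 1.45 half-lives elapse, leaving f ≈ 0.3660 of each dose.
At steady state, accumulation factor R = 1/(1 − e^(−kτ)) ≈ 1.5773.
Single-dose peak C₀ = D/Vd = 155/143 ≈ 1.084 mg/L.
Cmax,ss = C₀/(1 − f) ≈ 1.084/0.6340 ≈ 1.710 mg/L.
Peak 1.7 mg/L vs MTC 7 mg/L: below toxic threshold.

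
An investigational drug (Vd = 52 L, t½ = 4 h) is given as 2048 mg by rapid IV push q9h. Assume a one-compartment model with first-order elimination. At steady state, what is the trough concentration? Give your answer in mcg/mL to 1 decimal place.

k = ln2/t½ = ln2/4 ≈ 0.173287 h⁻¹; fraction remaining f = e^(−kτ) = e^(−0.173287×9) ≈ 0.2102.
Accumulation ratio R = 1/(1 − f) ≈ 1/0.7898 ≈ 1.2661.
Each bolus raises the concentration by D/Vd = 2048/52 ≈ 39.385 mcg/mL.
Steady-state peak Cmax,ss = C₀·R ≈ 39.385 × 1.2661 ≈ 49.865 mcg/mL.
One interval later, Cmin,ss = Cmax,ss·e^(−kτ) ≈ 49.865 × 0.2102 ≈ 10.482 mcg/mL.

10.5 mcg/mL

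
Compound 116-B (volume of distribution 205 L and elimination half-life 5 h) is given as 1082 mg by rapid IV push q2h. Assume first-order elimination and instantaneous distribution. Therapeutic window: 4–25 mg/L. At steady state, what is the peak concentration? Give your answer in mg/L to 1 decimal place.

τ/t½ = 2/5 ≈ 0.4, so fraction remaining f = (1/2)^(2/5) ≈ 0.7579.
Accumulation ratio R = 1/(1 − f) ≈ 1/0.2421 ≈ 4.1305.
Single-dose peak C₀ = D/Vd = 1082/205 ≈ 5.278 mg/L.
Steady-state peak Cmax,ss = C₀·R ≈ 5.278 × 4.1305 ≈ 21.801 mg/L.
Peak 21.8 mg/L vs MTC 25 mg/L: below toxic threshold.

21.8 mg/L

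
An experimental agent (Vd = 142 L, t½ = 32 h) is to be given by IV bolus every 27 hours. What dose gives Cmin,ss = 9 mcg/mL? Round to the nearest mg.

τ/t½ = 27/32 ≈ 0.84375, so f = (1/2)^(27/32) ≈ 0.557193.
Cmin,ss = (D/Vd)·f/(1−f), so D = Cmin,ss·Vd·(1−f)/f.
D = 9 × 142 × (1−f)/f ≈ 9 × 142 × 0.79471 ≈ 1015.64 mg.

1016 mg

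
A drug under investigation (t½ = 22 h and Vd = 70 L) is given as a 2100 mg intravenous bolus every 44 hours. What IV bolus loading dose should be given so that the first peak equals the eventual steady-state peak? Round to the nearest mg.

2800 mg

f = (1/2)^(44/22) ≈ 0.250000; accumulation ratio R = 1/(1−f) ≈ 1.33333.
Loading dose to hit Cmax,ss on first dose: D_load = D_maint·R ≈ 2100 × 1.33333 ≈ 2799.99 mg.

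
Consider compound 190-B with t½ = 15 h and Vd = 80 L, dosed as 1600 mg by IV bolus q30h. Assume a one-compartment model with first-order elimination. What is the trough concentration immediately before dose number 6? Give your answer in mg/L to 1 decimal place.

6.7 mg/L

f = (1/2)^(τ/t½) = (1/2)^(30/15) ≈ 0.2500.
C₀ = D/Vd = 1600/80 ≈ 20.000 mg/L.
Before the 6th dose, 5 doses have been given. Superposition: Cmin = C₀·(f + f² + … + f^5).
≈ 20.000 × (0.2500 + 0.0625 + 0.0156 + 0.0039 + 0.0010) ≈ 20.000 × 0.3330 ≈ 6.660 mg/L.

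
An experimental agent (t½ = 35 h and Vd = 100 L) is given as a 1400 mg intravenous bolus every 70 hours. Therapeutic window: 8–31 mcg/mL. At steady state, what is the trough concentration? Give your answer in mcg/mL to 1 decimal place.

τ = 70 h = 2 half-lives, so f = (1/2)^2 = 0.25.
At steady state, R = 1/(1 − 0.25) = 4/3.
Single-dose peak C₀ = D/Vd = 1400/100 = 14 mcg/mL.
Steady-state peak Cmax,ss = C₀·R = 14 × 4/3 ≈ 18.667 mcg/mL.
Steady-state trough Cmin,ss = Cmax,ss·f ≈ 18.667 × 0.25 ≈ 4.667 mcg/mL.
Trough 4.7 mcg/mL vs MEC 8 mcg/mL: subtherapeutic.

4.7 mcg/mL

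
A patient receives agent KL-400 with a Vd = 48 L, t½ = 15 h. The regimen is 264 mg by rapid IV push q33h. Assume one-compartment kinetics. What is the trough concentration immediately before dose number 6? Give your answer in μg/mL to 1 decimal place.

1.5 μg/mL

f = (1/2)^(τ/t½) = (1/2)^(33/15) ≈ 0.2176.
C₀ = D/Vd = 264/48 ≈ 5.500 μg/mL.
Before the 6th dose, 5 doses have been given. Superposition: Cmin = C₀·(f + f² + … + f^5).
≈ 5.500 × (0.2176 + 0.0473 + 0.0103 + 0.0022 + 0.0005) ≈ 5.500 × 0.2779 ≈ 1.528 μg/mL.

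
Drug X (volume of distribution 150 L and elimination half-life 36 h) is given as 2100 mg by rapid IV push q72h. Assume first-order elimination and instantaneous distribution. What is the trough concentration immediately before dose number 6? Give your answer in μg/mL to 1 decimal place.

4.7 μg/mL

f = (1/2)^(τ/t½) = (1/2)^(72/36) ≈ 0.2500.
C₀ = D/Vd = 2100/150 ≈ 14.000 μg/mL.
Before the 6th dose, 5 doses have been given. Superposition: Cmin = C₀·(f + f² + … + f^5).
≈ 14.000 × (0.2500 + 0.0625 + 0.0156 + 0.0039 + 0.0010) ≈ 14.000 × 0.3330 ≈ 4.662 μg/mL.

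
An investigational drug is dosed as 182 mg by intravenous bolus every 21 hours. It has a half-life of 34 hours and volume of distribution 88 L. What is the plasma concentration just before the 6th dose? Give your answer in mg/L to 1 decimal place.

3.4 mg/L

f = (1/2)^(τ/t½) = (1/2)^(21/34) ≈ 0.6517.
C₀ = D/Vd = 182/88 ≈ 2.068 mg/L.
Before the 6th dose, 5 doses have been given. Superposition: Cmin = C₀·(f + f² + … + f^5).
≈ 2.068 × (0.6517 + 0.4247 + 0.2768 + 0.1804 + 0.1176) ≈ 2.068 × 1.6512 ≈ 3.415 mg/L.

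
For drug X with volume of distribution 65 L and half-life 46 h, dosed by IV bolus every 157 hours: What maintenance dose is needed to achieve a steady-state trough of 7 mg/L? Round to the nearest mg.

4392 mg

τ/t½ = 157/46 ≈ 3.413, so f = (1/2)^(157/46) ≈ 0.093880.
Cmin,ss = (D/Vd)·f/(1−f), so D = Cmin,ss·Vd·(1−f)/f.
D = 7 × 65 × (1−f)/f ≈ 7 × 65 × 9.65190 ≈ 4391.61 mg.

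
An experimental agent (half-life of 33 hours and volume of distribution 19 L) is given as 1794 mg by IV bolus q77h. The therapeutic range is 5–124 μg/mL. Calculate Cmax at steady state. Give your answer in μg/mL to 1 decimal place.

k = ln2/t½ = ln2/33 ≈ 0.021004 h⁻¹; fraction remaining f = e^(−kτ) = e^(−0.021004×77) ≈ 0.1984.
At steady state, accumulation factor R = 1/(1 − e^(−kτ)) ≈ 1.2475.
Single-dose peak C₀ = D/Vd = 1794/19 ≈ 94.421 μg/mL.
Steady-state peak Cmax,ss = C₀·R ≈ 94.421 × 1.2475 ≈ 117.790 μg/mL.
Peak 117.8 μg/mL vs MTC 124 μg/mL: below toxic threshold.

117.8 μg/mL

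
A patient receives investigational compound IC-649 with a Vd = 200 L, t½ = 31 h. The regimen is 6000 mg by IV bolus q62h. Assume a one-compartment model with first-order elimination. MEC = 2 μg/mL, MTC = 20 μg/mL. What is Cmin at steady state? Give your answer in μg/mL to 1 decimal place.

τ = 62 h = 2 half-lives, so f = (1/2)^2 = 0.25.
At steady state, R = 1/(1 − 0.25) = 4/3.
Single-dose peak C₀ = D/Vd = 6000/200 = 30 μg/mL.
Steady-state peak Cmax,ss = C₀·R = 30 × 4/3 ≈ 40.000 μg/mL.
Steady-state trough Cmin,ss = Cmax,ss·f ≈ 40.000 × 0.25 ≈ 10.000 μg/mL.
Trough 10.0 μg/mL vs MEC 2 μg/mL: adequate.

10.0 μg/mL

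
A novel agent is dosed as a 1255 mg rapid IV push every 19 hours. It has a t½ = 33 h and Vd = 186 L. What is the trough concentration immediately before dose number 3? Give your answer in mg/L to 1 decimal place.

7.6 mg/L

f = (1/2)^(τ/t½) = (1/2)^(19/33) ≈ 0.6709.
C₀ = D/Vd = 1255/186 ≈ 6.747 mg/L.
Before the 3rd dose, 2 doses have been given. Superposition: Cmin = C₀·(f + f²).
≈ 6.747 × (0.6709 + 0.4501) ≈ 6.747 × 1.1210 ≈ 7.563 mg/L.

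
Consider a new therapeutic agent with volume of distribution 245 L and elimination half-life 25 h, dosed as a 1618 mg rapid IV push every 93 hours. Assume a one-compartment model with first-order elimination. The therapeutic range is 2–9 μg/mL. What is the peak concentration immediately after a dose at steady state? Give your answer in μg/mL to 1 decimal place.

7.1 μg/mL

τ/t½ = 93/25 ≈ 3.72, so fraction remaining f = (1/2)^(93/25) ≈ 0.0759.
At steady state, accumulation factor R = 1/(1 − e^(−kτ)) ≈ 1.0821.
Single-dose peak C₀ = D/Vd = 1618/245 ≈ 6.604 μg/mL.
Steady-state peak Cmax,ss = C₀·R ≈ 6.604 × 1.0821 ≈ 7.146 μg/mL.
Peak 7.1 μg/mL vs MTC 9 μg/mL: below toxic threshold.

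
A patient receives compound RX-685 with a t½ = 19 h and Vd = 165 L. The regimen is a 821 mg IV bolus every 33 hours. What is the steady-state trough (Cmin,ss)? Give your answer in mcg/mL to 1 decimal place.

τ/t½ = 33/19 ≈ 1.7368, so fraction remaining f = (1/2)^(33/19) ≈ 0.3000.
Each bolus raises the concentration by D/Vd = 821/165 ≈ 4.976 mcg/mL.
Steady-state trough Cmin,ss = C₀·f/(1−f) ≈ 4.976 × 0.3000/0.7000 ≈ 2.133 mcg/mL.

2.1 mcg/mL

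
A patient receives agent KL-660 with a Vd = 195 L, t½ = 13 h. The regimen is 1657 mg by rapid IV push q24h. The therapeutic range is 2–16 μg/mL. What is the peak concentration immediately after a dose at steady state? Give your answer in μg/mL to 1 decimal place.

11.8 μg/mL

τ/t½ = 24/13 ≈ 1.8462, so fraction remaining f = (1/2)^(24/13) ≈ 0.2781.
Accumulation ratio R = 1/(1 − f) ≈ 1/0.7219 ≈ 1.3852.
Each bolus raises the concentration by D/Vd = 1657/195 ≈ 8.497 μg/mL.
Steady-state peak Cmax,ss = C₀·R ≈ 8.497 × 1.3852 ≈ 11.770 μg/mL.
Peak 11.8 μg/mL vs MTC 16 μg/mL: below toxic threshold.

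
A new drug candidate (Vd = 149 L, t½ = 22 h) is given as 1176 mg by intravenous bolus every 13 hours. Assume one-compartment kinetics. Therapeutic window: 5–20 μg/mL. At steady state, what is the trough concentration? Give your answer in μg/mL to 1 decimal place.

k = ln2/t½ = ln2/22 ≈ 0.031507 h⁻¹; fraction remaining f = e^(−kτ) = e^(−0.031507×13) ≈ 0.6639.
Accumulation ratio R = 1/(1 − f) ≈ 1/0.3361 ≈ 2.9753.
Single-dose peak C₀ = D/Vd = 1176/149 ≈ 7.893 μg/mL.
Steady-state peak Cmax,ss = C₀·R ≈ 7.893 × 2.9753 ≈ 23.484 μg/mL.
Steady-state trough Cmin,ss = Cmax,ss·f ≈ 23.484 × 0.6639 ≈ 15.591 μg/mL.
Trough 15.6 μg/mL vs MEC 5 μg/mL: adequate.

15.6 μg/mL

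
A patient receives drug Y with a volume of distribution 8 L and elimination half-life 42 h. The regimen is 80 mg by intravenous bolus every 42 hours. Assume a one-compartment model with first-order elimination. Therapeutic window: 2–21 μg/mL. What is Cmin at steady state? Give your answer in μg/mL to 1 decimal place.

10.0 μg/mL

τ = 42 h = 1 half-life, so f = (1/2)^1 = 0.5.
Accumulation ratio R = 1/(1 − f) = 1/0.5 = 2/1.
Single-dose peak C₀ = D/Vd = 80/8 = 10 μg/mL.
Steady-state peak Cmax,ss = C₀·R = 10 × 2/1 ≈ 20.000 μg/mL.
Steady-state trough Cmin,ss = Cmax,ss·f ≈ 20.000 × 0.5 ≈ 10.000 μg/mL.
Trough 10.0 μg/mL vs MEC 2 μg/mL: adequate.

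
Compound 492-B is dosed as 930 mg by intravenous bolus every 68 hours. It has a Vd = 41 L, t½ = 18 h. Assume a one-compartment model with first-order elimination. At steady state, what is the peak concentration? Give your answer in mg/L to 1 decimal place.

k = ln2/t½ = ln2/18 ≈ 0.038508 h⁻¹; fraction remaining f = e^(−kτ) = e^(−0.038508×68) ≈ 0.0729.
At steady state, accumulation factor R = 1/(1 − e^(−kτ)) ≈ 1.0786.
Each bolus raises the concentration by D/Vd = 930/41 ≈ 22.683 mg/L.
Cmax,ss = C₀/(1 − f) ≈ 22.683/0.9271 ≈ 24.467 mg/L.

24.5 mg/L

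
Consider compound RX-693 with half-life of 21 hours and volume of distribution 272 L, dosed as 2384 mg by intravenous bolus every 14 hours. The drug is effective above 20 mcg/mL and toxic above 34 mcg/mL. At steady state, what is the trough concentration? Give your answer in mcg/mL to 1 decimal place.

Over one 14-h interval, 14/21 ≈ 0.66667 half-lives elapse, leaving f ≈ 0.6300 of each dose.
At steady state, accumulation factor R = 1/(1 − e^(−kτ)) ≈ 2.7027.
Single-dose peak C₀ = D/Vd = 2384/272 ≈ 8.765 mcg/mL.
Cmax,ss = C₀/(1 − f) ≈ 8.765/0.3700 ≈ 23.689 mcg/mL.
Steady-state trough Cmin,ss = Cmax,ss·f ≈ 23.689 × 0.6300 ≈ 14.924 mcg/mL.
Trough 14.9 mcg/mL vs MEC 20 mcg/mL: subtherapeutic.

14.9 mcg/mL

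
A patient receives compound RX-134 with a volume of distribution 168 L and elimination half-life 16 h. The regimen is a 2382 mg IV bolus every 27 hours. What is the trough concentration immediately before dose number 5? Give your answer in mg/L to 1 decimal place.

6.3 mg/L

f = (1/2)^(τ/t½) = (1/2)^(27/16) ≈ 0.3105.
C₀ = D/Vd = 2382/168 ≈ 14.179 mg/L.
Before the 5th dose, 4 doses have been given. Superposition: Cmin = C₀·(f + f² + … + f^4).
≈ 14.179 × (0.3105 + 0.0964 + 0.0299 + 0.0093) ≈ 14.179 × 0.4461 ≈ 6.325 mg/L.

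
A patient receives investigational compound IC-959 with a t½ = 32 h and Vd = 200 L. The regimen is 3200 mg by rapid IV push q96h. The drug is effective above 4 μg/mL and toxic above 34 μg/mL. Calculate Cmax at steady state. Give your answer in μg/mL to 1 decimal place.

18.3 μg/mL

τ = 96 h = 3 half-lives, so f = (1/2)^3 = 0.125.
Accumulation ratio R = 1/(1 − f) = 1/0.875 = 8/7.
Single-dose peak C₀ = D/Vd = 3200/200 = 16 μg/mL.
Steady-state peak Cmax,ss = C₀·R = 16 × 8/7 ≈ 18.286 μg/mL.
Peak 18.3 μg/mL vs MTC 34 μg/mL: below toxic threshold.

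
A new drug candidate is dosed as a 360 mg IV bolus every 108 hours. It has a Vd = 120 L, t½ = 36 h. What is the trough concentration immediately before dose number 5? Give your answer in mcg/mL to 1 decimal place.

f = (1/2)^(τ/t½) = (1/2)^(108/36) ≈ 0.1250.
C₀ = D/Vd = 360/120 ≈ 3.000 mcg/mL.
Before the 5th dose, 4 doses have been given. Superposition: Cmin = C₀·(f + f² + … + f^4).
≈ 3.000 × (0.1250 + 0.0156 + 0.0020 + 0.0002) ≈ 3.000 × 0.1428 ≈ 0.428 mcg/mL.

0.4 mcg/mL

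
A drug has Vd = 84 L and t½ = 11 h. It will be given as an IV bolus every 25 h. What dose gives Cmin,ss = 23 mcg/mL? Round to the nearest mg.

7404 mg

τ/t½ = 25/11 ≈ 2.2727, so f = (1/2)^(25/11) ≈ 0.206938.
Cmin,ss = (D/Vd)·f/(1−f), so D = Cmin,ss·Vd·(1−f)/f.
D = 23 × 84 × (1−f)/f ≈ 23 × 84 × 3.83237 ≈ 7404.14 mg.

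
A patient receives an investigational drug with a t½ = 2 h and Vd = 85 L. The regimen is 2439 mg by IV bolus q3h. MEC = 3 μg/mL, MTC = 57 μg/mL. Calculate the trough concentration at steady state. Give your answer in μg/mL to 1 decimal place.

15.7 μg/mL

τ/t½ = 3/2 ≈ 1.5, so fraction remaining f = (1/2)^(3/2) ≈ 0.3536.
Each bolus raises the concentration by D/Vd = 2439/85 ≈ 28.694 μg/mL.
Steady-state trough Cmin,ss = C₀·f/(1−f) ≈ 28.694 × 0.3536/0.6464 ≈ 15.696 μg/mL.
Trough 15.7 μg/mL vs MEC 3 μg/mL: adequate.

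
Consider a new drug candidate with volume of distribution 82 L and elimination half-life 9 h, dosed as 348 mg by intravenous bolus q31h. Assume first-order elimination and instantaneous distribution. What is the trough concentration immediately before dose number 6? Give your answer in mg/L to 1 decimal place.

f = (1/2)^(τ/t½) = (1/2)^(31/9) ≈ 0.0919.
C₀ = D/Vd = 348/82 ≈ 4.244 mg/L.
Before the 6th dose, 5 doses have been given. Superposition: Cmin = C₀·(f + f² + … + f^5).
≈ 4.244 × (0.0919 + 0.0084 + 0.0008 + 0.0001 + 0.0000) ≈ 4.244 × 0.1012 ≈ 0.429 mg/L.

0.4 mg/L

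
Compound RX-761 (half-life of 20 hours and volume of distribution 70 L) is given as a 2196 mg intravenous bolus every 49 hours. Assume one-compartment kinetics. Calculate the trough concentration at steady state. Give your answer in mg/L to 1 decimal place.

7.0 mg/L

k = ln2/t½ = ln2/20 ≈ 0.034657 h⁻¹; fraction remaining f = e^(−kτ) = e^(−0.034657×49) ≈ 0.1830.
Single-dose peak C₀ = D/Vd = 2196/70 ≈ 31.371 mg/L.
Steady-state trough Cmin,ss = C₀·f/(1−f) ≈ 31.371 × 0.1830/0.8170 ≈ 7.027 mg/L.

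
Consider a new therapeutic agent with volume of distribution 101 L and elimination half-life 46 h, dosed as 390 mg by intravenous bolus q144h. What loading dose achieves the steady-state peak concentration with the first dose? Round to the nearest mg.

f = (1/2)^(144/46) ≈ 0.114195; accumulation ratio R = 1/(1−f) ≈ 1.12892.
Loading dose to hit Cmax,ss on first dose: D_load = D_maint·R ≈ 390 × 1.12892 ≈ 440.28 mg.

440 mg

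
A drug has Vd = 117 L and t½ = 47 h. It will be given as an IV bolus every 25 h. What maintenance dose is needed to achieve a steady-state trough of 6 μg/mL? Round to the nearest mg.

τ/t½ = 25/47 ≈ 0.53191, so f = (1/2)^(25/47) ≈ 0.691636.
Cmin,ss = (D/Vd)·f/(1−f), so D = Cmin,ss·Vd·(1−f)/f.
D = 6 × 117 × (1−f)/f ≈ 6 × 117 × 0.44585 ≈ 312.99 mg.

313 mg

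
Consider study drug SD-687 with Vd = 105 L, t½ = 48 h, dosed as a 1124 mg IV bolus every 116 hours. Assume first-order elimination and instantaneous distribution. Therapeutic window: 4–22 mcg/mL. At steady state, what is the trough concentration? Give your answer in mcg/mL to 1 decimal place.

2.5 mcg/mL

k = ln2/t½ = ln2/48 ≈ 0.014441 h⁻¹; fraction remaining f = e^(−kτ) = e^(−0.014441×116) ≈ 0.1873.
Single-dose peak C₀ = D/Vd = 1124/105 ≈ 10.705 mcg/mL.
Steady-state trough Cmin,ss = C₀·f/(1−f) ≈ 10.705 × 0.1873/0.8127 ≈ 2.467 mcg/mL.
Trough 2.5 mcg/mL vs MEC 4 mcg/mL: subtherapeutic.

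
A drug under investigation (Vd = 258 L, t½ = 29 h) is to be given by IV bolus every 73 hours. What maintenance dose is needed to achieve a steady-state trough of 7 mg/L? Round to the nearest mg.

8533 mg

τ/t½ = 73/29 ≈ 2.5172, so f = (1/2)^(73/29) ≈ 0.174677.
Cmin,ss = (D/Vd)·f/(1−f), so D = Cmin,ss·Vd·(1−f)/f.
D = 7 × 258 × (1−f)/f ≈ 7 × 258 × 4.72485 ≈ 8533.08 mg.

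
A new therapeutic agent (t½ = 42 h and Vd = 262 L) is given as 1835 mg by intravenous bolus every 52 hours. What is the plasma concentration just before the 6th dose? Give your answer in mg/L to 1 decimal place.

f = (1/2)^(τ/t½) = (1/2)^(52/42) ≈ 0.4239.
C₀ = D/Vd = 1835/262 ≈ 7.004 mg/L.
Before the 6th dose, 5 doses have been given. Superposition: Cmin = C₀·(f + f² + … + f^5).
≈ 7.004 × (0.4239 + 0.1797 + 0.0762 + 0.0323 + 0.0137) ≈ 7.004 × 0.7258 ≈ 5.084 mg/L.

5.1 mg/L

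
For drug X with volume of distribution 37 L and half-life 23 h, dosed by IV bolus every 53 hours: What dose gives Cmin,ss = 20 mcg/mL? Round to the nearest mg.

τ/t½ = 53/23 ≈ 2.3043, so f = (1/2)^(53/23) ≈ 0.202452.
Cmin,ss = (D/Vd)·f/(1−f), so D = Cmin,ss·Vd·(1−f)/f.
D = 20 × 37 × (1−f)/f ≈ 20 × 37 × 3.93944 ≈ 2915.19 mg.

2915 mg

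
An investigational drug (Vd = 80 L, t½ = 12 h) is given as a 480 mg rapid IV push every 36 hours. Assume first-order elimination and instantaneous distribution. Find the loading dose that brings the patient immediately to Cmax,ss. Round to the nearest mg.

f = (1/2)^(36/12) ≈ 0.125000; accumulation ratio R = 1/(1−f) ≈ 1.14286.
Loading dose to hit Cmax,ss on first dose: D_load = D_maint·R ≈ 480 × 1.14286 ≈ 548.57 mg.

549 mg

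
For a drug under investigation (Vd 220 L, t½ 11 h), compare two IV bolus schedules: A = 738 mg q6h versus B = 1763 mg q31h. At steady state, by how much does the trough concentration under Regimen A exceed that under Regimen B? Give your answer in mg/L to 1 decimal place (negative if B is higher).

6.0 mg/L

Regimen A: f = (1/2)^(6/11) ≈ 0.6852; Cmin,ss = (738/220)·f/(1−f) ≈ 7.302 mg/L.
Regimen B: f = (1/2)^(31/11) ≈ 0.1418; Cmin,ss = (1763/220)·f/(1−f) ≈ 1.324 mg/L.
Difference ≈ 7.302 − 1.324 ≈ 5.978 mg/L.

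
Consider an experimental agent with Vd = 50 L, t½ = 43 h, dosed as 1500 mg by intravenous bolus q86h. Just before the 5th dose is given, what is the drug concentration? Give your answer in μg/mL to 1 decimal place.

f = (1/2)^(τ/t½) = (1/2)^(86/43) ≈ 0.2500.
C₀ = D/Vd = 1500/50 ≈ 30.000 μg/mL.
Before the 5th dose, 4 doses have been given. Superposition: Cmin = C₀·(f + f² + … + f^4).
≈ 30.000 × (0.2500 + 0.0625 + 0.0156 + 0.0039) ≈ 30.000 × 0.3320 ≈ 9.960 μg/mL.

10.0 μg/mL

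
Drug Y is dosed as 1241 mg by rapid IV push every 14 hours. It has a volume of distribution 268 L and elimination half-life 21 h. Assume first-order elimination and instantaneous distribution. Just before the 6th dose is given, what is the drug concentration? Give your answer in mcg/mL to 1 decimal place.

7.1 mcg/mL

f = (1/2)^(τ/t½) = (1/2)^(14/21) ≈ 0.6300.
C₀ = D/Vd = 1241/268 ≈ 4.631 mcg/mL.
Before the 6th dose, 5 doses have been given. Superposition: Cmin = C₀·(f + f² + … + f^5).
≈ 4.631 × (0.6300 + 0.3969 + 0.2500 + 0.1575 + 0.0992) ≈ 4.631 × 1.5336 ≈ 7.102 mcg/mL.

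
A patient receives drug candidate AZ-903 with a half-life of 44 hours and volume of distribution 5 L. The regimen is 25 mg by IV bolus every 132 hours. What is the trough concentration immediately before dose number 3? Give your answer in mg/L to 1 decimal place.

f = (1/2)^(τ/t½) = (1/2)^(132/44) ≈ 0.1250.
C₀ = D/Vd = 25/5 ≈ 5.000 mg/L.
Before the 3rd dose, 2 doses have been given. Superposition: Cmin = C₀·(f + f²).
≈ 5.000 × (0.1250 + 0.0156) ≈ 5.000 × 0.1406 ≈ 0.703 mg/L.

0.7 mg/L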